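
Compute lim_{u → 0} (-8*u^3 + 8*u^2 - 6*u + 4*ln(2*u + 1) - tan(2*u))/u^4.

-16

Substitution gives 0/0; apply L'Hôpital's rule 4 times.
After differentiating numerator and denominator 4 times the quotient is (-128*tan(2*u)^3/cos(2*u)^2 - 256*tan(2*u)/cos(2*u)^4 - 384/(2*u + 1)^4)/(24); at u = 0 this is -16.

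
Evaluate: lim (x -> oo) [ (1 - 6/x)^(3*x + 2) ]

Write it as [(1 - 6/x)^x]^(3) · (1 - 6/x)^(2). The bracketed term tends to e^(-6) and the second factor to 1, so the limit is e^(-18).

e^(-18)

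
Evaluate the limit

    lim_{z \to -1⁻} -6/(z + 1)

As z → -1⁻, (z + 1) → 0⁻, so (z + 1)^1 → 0⁻ and -6/(z + 1)^1 → ∞.

∞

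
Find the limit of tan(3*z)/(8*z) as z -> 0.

Substitution gives 0/0.
Since tan(u)/u → 1 as u → 0, tan(3z)/(3z) → 1 and the limit is 3/8.

3/8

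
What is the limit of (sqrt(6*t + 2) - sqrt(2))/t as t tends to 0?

A 0/0 form; rationalise with √(2 + 6t) + √2. This collapses the numerator to 6t, leaving 6/(√(2 + 6t) + √2) → 6/(2√2) = 3*√(2)/2.

3*√(2)/2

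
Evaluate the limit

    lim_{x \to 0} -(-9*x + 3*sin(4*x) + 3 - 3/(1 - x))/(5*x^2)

3/5

Substitution gives 0/0; apply L'Hôpital's rule 2 times.
After differentiating numerator and denominator 2 times the quotient is (-48*sin(4*x) + 6/(x - 1)^3)/(-10); at x = 0 this is 3/5.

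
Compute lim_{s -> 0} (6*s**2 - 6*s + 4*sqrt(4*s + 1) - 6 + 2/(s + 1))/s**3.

14

Substitution gives 0/0 (the numerator vanishes to order 3).
Expand each term to order s^3: the coefficient of s^3 in 4·√(1 + 4s) is 16 and in 2·1/(1 + s) is -2.
Lower-order terms cancel with the polynomial part, so the numerator is (14)·s^3 + o(s^3), and the limit is (14)/(1) = 14.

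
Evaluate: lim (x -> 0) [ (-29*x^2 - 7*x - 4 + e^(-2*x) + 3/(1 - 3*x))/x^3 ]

Substitution gives 0/0 (the numerator vanishes to order 3).
Expand each term to order x^3: the coefficient of x^3 in e^(-2x) is -4/3 and in 3·1/(1 - 3x) is 81.
Lower-order terms cancel with the polynomial part, so the numerator is (239/3)·x^3 + o(x^3), and the limit is (239/3)/(1) = 239/3.

239/3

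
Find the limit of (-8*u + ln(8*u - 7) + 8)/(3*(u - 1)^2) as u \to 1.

Direct substitution gives 0/0.
Apply L'Hôpital: lim (-8 + 8/(8*u - 7))/(6*u - 6), still 0/0.
After 2 applications of L'Hôpital's rule the quotient is (-64/(8*u - 7)^2)/(6); substituting u = 1 gives -32/3.

-32/3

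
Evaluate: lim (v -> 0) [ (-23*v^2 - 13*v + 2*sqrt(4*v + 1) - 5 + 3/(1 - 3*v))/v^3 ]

Substitution gives 0/0 (the numerator vanishes to order 3).
Expand each term to order v^3: the coefficient of v^3 in 2·√(1 + 4v) is 8 and in 3·1/(1 - 3v) is 81.
Lower-order terms cancel with the polynomial part, so the numerator is (89)·v^3 + o(v^3), and the limit is (89)/(1) = 89.

89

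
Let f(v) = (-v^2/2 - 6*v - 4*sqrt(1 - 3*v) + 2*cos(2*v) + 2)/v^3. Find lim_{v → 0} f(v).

Substitution gives 0/0 (the numerator vanishes to order 3).
Expand each term to order v^3: the coefficient of v^3 in -4·√(1 - 3v) is 27/4 and in 2·cos(2v) is 0.
Lower-order terms cancel with the polynomial part, so the numerator is (27/4)·v^3 + o(v^3), and the limit is (27/4)/(1) = 27/4.

27/4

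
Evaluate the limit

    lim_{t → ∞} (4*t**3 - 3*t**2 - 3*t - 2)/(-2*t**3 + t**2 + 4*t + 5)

-2

Numerator and denominator both have degree 3.
Dividing every term by t^3, all lower-order terms vanish and the limit is the ratio of leading coefficients, 4/(-2) = -2.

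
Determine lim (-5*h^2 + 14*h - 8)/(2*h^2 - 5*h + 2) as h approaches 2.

At h = 2 both the top and bottom vanish — a removable singularity. Factoring out (h - 2) from each leaves (4 - 5*h)/(2*h - 1), which at h = 2 equals -2.

-2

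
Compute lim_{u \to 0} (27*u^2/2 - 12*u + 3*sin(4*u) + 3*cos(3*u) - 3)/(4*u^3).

-8

Substitution gives 0/0 (the numerator vanishes to order 3).
Expand each term to order u^3: the coefficient of u^3 in 3·sin(4u) is -32 and in 3·cos(3u) is 0.
Lower-order terms cancel with the polynomial part, so the numerator is (-32)·u^3 + o(u^3), and the limit is (-32)/(4) = -8.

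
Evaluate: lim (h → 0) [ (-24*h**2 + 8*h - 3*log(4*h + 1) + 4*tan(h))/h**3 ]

Substitution gives 0/0 (the numerator vanishes to order 3).
Expand each term to order h^3: the coefficient of h^3 in 4·tan(h) is 4/3 and in -3·ln(1 + 4h) is -64.
Lower-order terms cancel with the polynomial part, so the numerator is (-188/3)·h^3 + o(h^3), and the limit is (-188/3)/(1) = -188/3.

-188/3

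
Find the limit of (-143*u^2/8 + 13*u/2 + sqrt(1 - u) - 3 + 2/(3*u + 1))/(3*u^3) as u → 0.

Substitution gives 0/0; apply L'Hôpital's rule 3 times.
After differentiating numerator and denominator 3 times the quotient is (-324/(3*u + 1)^4 - 3/(8*(1 - u)^(5/2)))/(18); at u = 0 this is -865/48.

-865/48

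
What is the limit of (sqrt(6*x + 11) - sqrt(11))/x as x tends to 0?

Substitution gives 0/0. Multiply numerator and denominator by the conjugate √(11 + 6x) + √11.
The numerator becomes (11 + 6x) − 11 = 6x, so the expression simplifies to 6/(√(11 + 6x) + √11).
Letting x → 0 gives 6/(2√11) = 3*√(11)/11.

3*√(11)/11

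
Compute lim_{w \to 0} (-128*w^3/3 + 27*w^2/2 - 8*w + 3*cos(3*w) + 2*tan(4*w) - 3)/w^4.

81/8

Substitution gives 0/0 (the numerator vanishes to order 4).
Expand each term to order w^4: the coefficient of w^4 in 2·tan(4w) is 0 and in 3·cos(3w) is 81/8.
Lower-order terms cancel with the polynomial part, so the numerator is (81/8)·w^4 + o(w^4), and the limit is (81/8)/(1) = 81/8.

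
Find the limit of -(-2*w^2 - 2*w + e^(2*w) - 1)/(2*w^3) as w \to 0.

Direct substitution gives 0/0.
Apply L'Hôpital: lim (-4*w + 2*e^(2*w) - 2)/(-6*w^2), still 0/0.
Apply L'Hôpital: lim (4*e^(2*w) - 4)/(-12*w), still 0/0.
After 3 applications of L'Hôpital's rule the quotient is (8*e^(2*w))/(-12); substituting w = 0 gives -2/3.

-2/3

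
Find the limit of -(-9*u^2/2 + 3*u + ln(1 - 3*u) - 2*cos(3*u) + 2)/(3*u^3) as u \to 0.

Substitution gives 0/0; apply L'Hôpital's rule 3 times.
After differentiating numerator and denominator 3 times the quotient is (-54*sin(3*u) + 54/(3*u - 1)^3)/(-18); at u = 0 this is 3.

3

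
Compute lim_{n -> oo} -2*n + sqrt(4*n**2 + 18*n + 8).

9/2

This has the form ∞ − ∞. Multiply and divide by the conjugate √(4*n^2 + 18*n + 8) + 2n.
That gives (18n + 8) / (√(4*n^2 + 18*n + 8) + 2n).
Divide numerator and denominator by n: the limit is 18/(2·2) = 9/2.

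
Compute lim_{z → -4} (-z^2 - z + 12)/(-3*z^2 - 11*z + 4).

7/13

Since z = -4 makes numerator and denominator zero, (z + 4) divides both.
Cancelling it gives (3 - z)/(1 - 3*z); now plug in z = -4 to get 7/13.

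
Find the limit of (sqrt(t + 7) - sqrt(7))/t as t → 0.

√(7)/14

A 0/0 form; rationalise with √(7 + t) + √7. This collapses the numerator to t, leaving 1/(√(7 + t) + √7) → 1/(2√7) = √(7)/14.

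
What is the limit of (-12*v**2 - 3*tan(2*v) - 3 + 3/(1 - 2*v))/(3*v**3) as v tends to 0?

Substitution gives 0/0; apply L'Hôpital's rule 3 times.
After differentiating numerator and denominator 3 times the quotient is (-96*tan(2*v)^2/cos(2*v)^2 - 48/cos(2*v)^4 + 144/(2*v - 1)^4)/(18); at v = 0 this is 16/3.

16/3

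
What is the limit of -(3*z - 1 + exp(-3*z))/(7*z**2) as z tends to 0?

Direct substitution gives 0/0.
Apply L'Hôpital: lim (3 - 3*e^(-3*z))/(-14*z), still 0/0.
After 2 applications of L'Hôpital's rule the quotient is (9*e^(-3*z))/(-14); substituting z = 0 gives -9/14.

-9/14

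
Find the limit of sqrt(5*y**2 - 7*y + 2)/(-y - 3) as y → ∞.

For large |y|, √(5*y^2 - 7*y + 2) ≈ √5·|y| and the denominator ≈ -y.
Since y → +∞, |y| = y, giving √5/(-1) = -√(5).

-√(5)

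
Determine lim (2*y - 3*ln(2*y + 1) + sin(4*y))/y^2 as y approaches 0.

Substitution gives 0/0 (the numerator vanishes to order 2).
Expand each term to order y^2: the coefficient of y^2 in sin(4y) is 0 and in -3·ln(1 + 2y) is 6.
Lower-order terms cancel with the polynomial part, so the numerator is (6)·y^2 + o(y^2), and the limit is (6)/(1) = 6.

6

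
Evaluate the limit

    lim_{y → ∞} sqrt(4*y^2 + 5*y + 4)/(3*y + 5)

For large |y|, √(4*y^2 + 5*y + 4) ≈ √4·|y| and the denominator ≈ 3y.
Since y → +∞, |y| = y, giving √4/(3) = 2/3.

2/3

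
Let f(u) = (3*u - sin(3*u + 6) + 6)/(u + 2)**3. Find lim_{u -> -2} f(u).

9/2

Direct substitution gives 0/0.
Apply L'Hôpital: lim (3 - 3*cos(3*u + 6))/(3*(u + 2)^2), still 0/0.
Apply L'Hôpital: lim (9*sin(3*u + 6))/(6*u + 12), still 0/0.
After 3 applications of L'Hôpital's rule the quotient is (27*cos(3*u + 6))/(6); substituting u = -2 gives 9/2.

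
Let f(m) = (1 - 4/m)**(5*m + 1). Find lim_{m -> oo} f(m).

e^(-20)

Write it as [(1 - 4/m)^m]^(5) · (1 - 4/m)^(1). The bracketed term tends to e^(-4) and the second factor to 1, so the limit is e^(-20).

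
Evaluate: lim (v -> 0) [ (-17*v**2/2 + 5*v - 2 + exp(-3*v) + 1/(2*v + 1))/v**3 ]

Substitution gives 0/0 (the numerator vanishes to order 3).
Expand each term to order v^3: the coefficient of v^3 in 1/(1 + 2v) is -8 and in e^(-3v) is -9/2.
Lower-order terms cancel with the polynomial part, so the numerator is (-25/2)·v^3 + o(v^3), and the limit is (-25/2)/(1) = -25/2.

-25/2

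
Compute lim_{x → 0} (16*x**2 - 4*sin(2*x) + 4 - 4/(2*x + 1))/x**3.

Substitution gives 0/0 (the numerator vanishes to order 3).
Expand each term to order x^3: the coefficient of x^3 in -4·1/(1 + 2x) is 32 and in -4·sin(2x) is 16/3.
Lower-order terms cancel with the polynomial part, so the numerator is (112/3)·x^3 + o(x^3), and the limit is (112/3)/(1) = 112/3.

112/3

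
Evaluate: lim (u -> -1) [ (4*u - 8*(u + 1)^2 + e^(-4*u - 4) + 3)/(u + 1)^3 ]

Direct substitution gives 0/0.
Apply L'Hôpital: lim (-16*u - 4*e^(-4*u - 4) - 12)/(3*(u + 1)^2), still 0/0.
Apply L'Hôpital: lim (16*e^(-4*u - 4) - 16)/(6*u + 6), still 0/0.
After 3 applications of L'Hôpital's rule the quotient is (-64*e^(-4*u - 4))/(6); substituting u = -1 gives -32/3.

-32/3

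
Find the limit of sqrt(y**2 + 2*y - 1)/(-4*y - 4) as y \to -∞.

1/4

For large |y|, √(y^2 + 2*y - 1) ≈ √1·|y| and the denominator ≈ -4y.
Since y → −∞, |y| = −y, giving −√1/(-4) = 1/4.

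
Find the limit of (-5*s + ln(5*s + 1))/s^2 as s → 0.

Direct substitution gives 0/0.
Apply L'Hôpital: lim (-5 + 5/(5*s + 1))/(2*s), still 0/0.
After 2 applications of L'Hôpital's rule the quotient is (-25/(5*s + 1)^2)/(2); substituting s = 0 gives -25/2.

-25/2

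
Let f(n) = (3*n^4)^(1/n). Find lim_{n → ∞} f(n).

Base → ∞ and exponent → 0: an ∞^0 form.
Take logs: (1/n)·ln(3·n^4) = (ln 3 + 4·ln n)/n → 0.
So the limit is e^0 = 1.

1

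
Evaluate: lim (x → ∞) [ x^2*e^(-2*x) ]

0

Write as x^2/e^{2x}, an ∞/∞ form.
Exponential growth dominates any polynomial, so repeated L'Hôpital (or the standard result) gives 0.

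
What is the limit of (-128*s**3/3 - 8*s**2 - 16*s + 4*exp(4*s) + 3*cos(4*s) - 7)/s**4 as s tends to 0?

Substitution gives 0/0 (the numerator vanishes to order 4).
Expand each term to order s^4: the coefficient of s^4 in 3·cos(4s) is 32 and in 4·e^(4s) is 128/3.
Lower-order terms cancel with the polynomial part, so the numerator is (224/3)·s^4 + o(s^4), and the limit is (224/3)/(1) = 224/3.

224/3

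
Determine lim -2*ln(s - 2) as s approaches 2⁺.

∞

As s → 2⁺, s - 2 → 0⁺ and ln(s - 2) → −∞.
Multiplying by -2 gives ∞.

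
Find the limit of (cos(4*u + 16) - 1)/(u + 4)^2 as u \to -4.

-8

Direct substitution gives 0/0.
Apply L'Hôpital: lim (-4*sin(4*u + 16))/(2*u + 8), still 0/0.
After 2 applications of L'Hôpital's rule the quotient is (-16*cos(4*u + 16))/(2); substituting u = -4 gives -8.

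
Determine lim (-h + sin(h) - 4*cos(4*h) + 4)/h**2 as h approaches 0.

Substitution gives 0/0; apply L'Hôpital's rule 2 times.
After differentiating numerator and denominator 2 times the quotient is (-sin(h) + 64*cos(4*h))/(2); at h = 0 this is 32.

32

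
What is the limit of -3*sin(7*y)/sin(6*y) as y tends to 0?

-7/2

Substitution gives 0/0.
Divide numerator and denominator by y: sin(7y)/y → 7 and sin(6y)/y → 6, so the limit is -3·7/6 = -7/2.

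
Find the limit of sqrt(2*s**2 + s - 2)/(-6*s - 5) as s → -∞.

For large |s|, √(2*s^2 + s - 2) ≈ √2·|s| and the denominator ≈ -6s.
Since s → −∞, |s| = −s, giving −√2/(-6) = √(2)/6.

√(2)/6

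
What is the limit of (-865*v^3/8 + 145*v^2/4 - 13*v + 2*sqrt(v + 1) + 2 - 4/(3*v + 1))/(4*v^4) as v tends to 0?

Substitution gives 0/0; apply L'Hôpital's rule 4 times.
After differentiating numerator and denominator 4 times the quotient is (-7776/(3*v + 1)^5 - 15/(8*(v + 1)^(7/2)))/(96); at v = 0 this is -20741/256.

-20741/256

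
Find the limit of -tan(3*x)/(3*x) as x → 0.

Substitution gives 0/0.
Since tan(u)/u → 1 as u → 0, tan(3x)/(3x) → 1 and the limit is 3/(-3) = -1.

-1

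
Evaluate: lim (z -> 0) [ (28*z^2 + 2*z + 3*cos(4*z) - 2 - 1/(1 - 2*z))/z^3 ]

Substitution gives 0/0 (the numerator vanishes to order 3).
Expand each term to order z^3: the coefficient of z^3 in 3·cos(4z) is 0 and in −1/(1 - 2z) is -8.
Lower-order terms cancel with the polynomial part, so the numerator is (-8)·z^3 + o(z^3), and the limit is (-8)/(1) = -8.

-8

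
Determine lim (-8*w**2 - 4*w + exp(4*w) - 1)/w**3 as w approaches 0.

Direct substitution gives 0/0.
Apply L'Hôpital: lim (-16*w + 4*e^(4*w) - 4)/(3*w^2), still 0/0.
Apply L'Hôpital: lim (16*e^(4*w) - 16)/(6*w), still 0/0.
After 3 applications of L'Hôpital's rule the quotient is (64*e^(4*w))/(6); substituting w = 0 gives 32/3.

32/3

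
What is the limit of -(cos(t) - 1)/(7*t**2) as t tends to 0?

Direct substitution gives 0/0.
Apply L'Hôpital: lim (-sin(t))/(-14*t), still 0/0.
After 2 applications of L'Hôpital's rule the quotient is (-cos(t))/(-14); substituting t = 0 gives 1/14.

1/14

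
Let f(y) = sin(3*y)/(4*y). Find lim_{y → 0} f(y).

Substitution gives 0/0.
Write it as (3/4)·sin(3y)/(3y); since sin(u)/u → 1, the limit is 3/4.

3/4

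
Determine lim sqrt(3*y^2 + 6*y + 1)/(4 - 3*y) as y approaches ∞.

-√(3)/3

For large |y|, √(3*y^2 + 6*y + 1) ≈ √3·|y| and the denominator ≈ -3y.
Since y → +∞, |y| = y, giving √3/(-3) = -√(3)/3.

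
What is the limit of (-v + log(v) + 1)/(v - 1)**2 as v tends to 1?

-1/2

Direct substitution gives 0/0.
Apply L'Hôpital: lim (-1 + 1/v)/(2*v - 2), still 0/0.
After 2 applications of L'Hôpital's rule the quotient is (-1/v^2)/(2); substituting v = 1 gives -1/2.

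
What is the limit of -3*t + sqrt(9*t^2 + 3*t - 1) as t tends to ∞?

1/2

This has the form ∞ − ∞. Multiply and divide by the conjugate √(9*t^2 + 3*t - 1) + 3t.
That gives (3t - 1) / (√(9*t^2 + 3*t - 1) + 3t).
Divide numerator and denominator by t: the limit is 3/(2·3) = 1/2.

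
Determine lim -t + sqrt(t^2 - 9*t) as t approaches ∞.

An ∞ − ∞ form. Rationalising with the conjugate, the difference becomes (-9t) / (√(t^2 - 9*t) + t).
For large t the denominator behaves like 2·t, so the quotient tends to -9/2 = -9/2.

-9/2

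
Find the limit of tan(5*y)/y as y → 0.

5

Substitution gives 0/0.
Since tan(u)/u → 1 as u → 0, tan(5y)/(5y) → 1 and the limit is 5.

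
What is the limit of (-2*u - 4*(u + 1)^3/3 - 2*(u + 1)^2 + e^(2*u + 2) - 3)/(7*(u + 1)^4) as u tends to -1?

2/21

Direct substitution gives 0/0.
Apply L'Hôpital: lim (-4*u - 4*(u + 1)^2 + 2*e^(2*u + 2) - 6)/(28*(u + 1)^3), still 0/0.
Apply L'Hôpital: lim (-8*u + 4*e^(2*u + 2) - 12)/(84*(u + 1)^2), still 0/0.
Apply L'Hôpital: lim (8*e^(2*u + 2) - 8)/(168*u + 168), still 0/0.
After 4 applications of L'Hôpital's rule the quotient is (16*e^(2*u + 2))/(168); substituting u = -1 gives 2/21.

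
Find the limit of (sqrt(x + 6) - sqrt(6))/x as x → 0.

Substitution gives 0/0. Multiply numerator and denominator by the conjugate √(6 + x) + √6.
The numerator becomes (6 + x) − 6 = x, so the expression simplifies to 1/(√(6 + x) + √6).
Letting x → 0 gives 1/(2√6) = √(6)/12.

√(6)/12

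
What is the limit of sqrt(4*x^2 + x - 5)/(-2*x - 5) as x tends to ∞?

-1

For large |x|, √(4*x^2 + x - 5) ≈ √4·|x| and the denominator ≈ -2x.
Since x → +∞, |x| = x, giving √4/(-2) = -1.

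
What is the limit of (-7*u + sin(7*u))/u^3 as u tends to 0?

-343/6

Direct substitution gives 0/0.
Apply L'Hôpital: lim (7*cos(7*u) - 7)/(3*u^2), still 0/0.
Apply L'Hôpital: lim (-49*sin(7*u))/(6*u), still 0/0.
After 3 applications of L'Hôpital's rule the quotient is (-343*cos(7*u))/(6); substituting u = 0 gives -343/6.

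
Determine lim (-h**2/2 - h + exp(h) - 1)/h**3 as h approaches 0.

1/6

Direct substitution gives 0/0.
Apply L'Hôpital: lim (-h + e^(h) - 1)/(3*h^2), still 0/0.
Apply L'Hôpital: lim (e^(h) - 1)/(6*h), still 0/0.
After 3 applications of L'Hôpital's rule the quotient is (e^(h))/(6); substituting h = 0 gives 1/6.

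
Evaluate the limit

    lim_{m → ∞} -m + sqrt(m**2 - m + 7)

This has the form ∞ − ∞. Multiply and divide by the conjugate √(m^2 - m + 7) + m.
That gives (-m + 7) / (√(m^2 - m + 7) + m).
Divide numerator and denominator by m: the limit is -1/(2·1) = -1/2.

-1/2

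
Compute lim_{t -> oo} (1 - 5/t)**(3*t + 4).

Write it as [(1 - 5/t)^t]^(3) · (1 - 5/t)^(4). The bracketed term tends to e^(-5) and the second factor to 1, so the limit is e^(-15).

e^(-15)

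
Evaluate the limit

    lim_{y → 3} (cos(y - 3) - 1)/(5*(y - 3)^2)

Direct substitution gives 0/0.
Apply L'Hôpital: lim (-sin(y - 3))/(10*y - 30), still 0/0.
After 2 applications of L'Hôpital's rule the quotient is (-cos(y - 3))/(10); substituting y = 3 gives -1/10.

-1/10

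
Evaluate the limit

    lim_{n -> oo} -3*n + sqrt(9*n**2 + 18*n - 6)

3

This has the form ∞ − ∞. Multiply and divide by the conjugate √(9*n^2 + 18*n - 6) + 3n.
That gives (18n - 6) / (√(9*n^2 + 18*n - 6) + 3n).
Divide numerator and denominator by n: the limit is 18/(2·3) = 3.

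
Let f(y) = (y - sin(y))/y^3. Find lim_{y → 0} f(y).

Direct substitution gives 0/0.
Apply L'Hôpital: lim (1 - cos(y))/(3*y^2), still 0/0.
Apply L'Hôpital: lim (sin(y))/(6*y), still 0/0.
After 3 applications of L'Hôpital's rule the quotient is (cos(y))/(6); substituting y = 0 gives 1/6.

1/6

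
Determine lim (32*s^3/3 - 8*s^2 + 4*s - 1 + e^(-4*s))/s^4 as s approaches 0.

Direct substitution gives 0/0.
Apply L'Hôpital: lim (32*s^2 - 16*s + 4 - 4*e^(-4*s))/(4*s^3), still 0/0.
Apply L'Hôpital: lim (64*s - 16 + 16*e^(-4*s))/(12*s^2), still 0/0.
Apply L'Hôpital: lim (64 - 64*e^(-4*s))/(24*s), still 0/0.
After 4 applications of L'Hôpital's rule the quotient is (256*e^(-4*s))/(24); substituting s = 0 gives 32/3.

32/3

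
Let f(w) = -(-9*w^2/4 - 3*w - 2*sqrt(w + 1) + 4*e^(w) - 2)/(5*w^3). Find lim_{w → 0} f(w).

-13/120

Substitution gives 0/0; apply L'Hôpital's rule 3 times.
After differentiating numerator and denominator 3 times the quotient is (4*e^(w) - 3/(4*(w + 1)^(5/2)))/(-30); at w = 0 this is -13/120.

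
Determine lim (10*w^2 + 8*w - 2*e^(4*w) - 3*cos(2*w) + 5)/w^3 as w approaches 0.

-64/3

Substitution gives 0/0 (the numerator vanishes to order 3).
Expand each term to order w^3: the coefficient of w^3 in -3·cos(2w) is 0 and in -2·e^(4w) is -64/3.
Lower-order terms cancel with the polynomial part, so the numerator is (-64/3)·w^3 + o(w^3), and the limit is (-64/3)/(1) = -64/3.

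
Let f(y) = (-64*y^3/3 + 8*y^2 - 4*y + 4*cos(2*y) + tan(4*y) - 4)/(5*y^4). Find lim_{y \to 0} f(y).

Substitution gives 0/0 (the numerator vanishes to order 4).
Expand each term to order y^4: the coefficient of y^4 in tan(4y) is 0 and in 4·cos(2y) is 8/3.
Lower-order terms cancel with the polynomial part, so the numerator is (8/3)·y^4 + o(y^4), and the limit is (8/3)/(5) = 8/15.

8/15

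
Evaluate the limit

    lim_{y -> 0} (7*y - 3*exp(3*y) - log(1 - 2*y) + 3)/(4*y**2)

Substitution gives 0/0 (the numerator vanishes to order 2).
Expand each term to order y^2: the coefficient of y^2 in -3·e^(3y) is -27/2 and in −ln(1 - 2y) is 2.
Lower-order terms cancel with the polynomial part, so the numerator is (-23/2)·y^2 + o(y^2), and the limit is (-23/2)/(4) = -23/8.

-23/8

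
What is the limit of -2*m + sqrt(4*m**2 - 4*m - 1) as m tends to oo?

-1

This has the form ∞ − ∞. Multiply and divide by the conjugate √(4*m^2 - 4*m - 1) + 2m.
That gives (-4m - 1) / (√(4*m^2 - 4*m - 1) + 2m).
Divide numerator and denominator by m: the limit is -4/(2·2) = -1.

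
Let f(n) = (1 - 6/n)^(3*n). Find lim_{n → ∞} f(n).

e^(-18)

Write it as [(1 - 6/n)^n]^(3) · (1 - 6/n)^(0). The bracketed term tends to e^(-6) and the second factor to 1, so the limit is e^(-18).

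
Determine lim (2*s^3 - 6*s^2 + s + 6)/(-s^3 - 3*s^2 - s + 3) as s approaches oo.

Numerator and denominator both have degree 3.
Dividing every term by s^3, all lower-order terms vanish and the limit is the ratio of leading coefficients, 2/(-1) = -2.

-2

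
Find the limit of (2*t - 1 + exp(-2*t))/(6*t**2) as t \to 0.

1/3

Direct substitution gives 0/0.
Apply L'Hôpital: lim (2 - 2*e^(-2*t))/(12*t), still 0/0.
After 2 applications of L'Hôpital's rule the quotient is (4*e^(-2*t))/(12); substituting t = 0 gives 1/3.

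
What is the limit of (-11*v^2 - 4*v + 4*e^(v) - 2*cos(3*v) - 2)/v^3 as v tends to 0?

Substitution gives 0/0; apply L'Hôpital's rule 3 times.
After differentiating numerator and denominator 3 times the quotient is (4*e^(v) - 54*sin(3*v))/(6); at v = 0 this is 2/3.

2/3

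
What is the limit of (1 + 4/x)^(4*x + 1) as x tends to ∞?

Write it as [(1 + 4/x)^x]^(4) · (1 + 4/x)^(1). The bracketed term tends to e^(4) and the second factor to 1, so the limit is e^(16).

e^(16)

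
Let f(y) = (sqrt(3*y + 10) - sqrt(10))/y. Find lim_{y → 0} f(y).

3*√(10)/20

Substitution gives 0/0. Multiply numerator and denominator by the conjugate √(10 + 3y) + √10.
The numerator becomes (10 + 3y) − 10 = 3y, so the expression simplifies to 3/(√(10 + 3y) + √10).
Letting y → 0 gives 3/(2√10) = 3*√(10)/20.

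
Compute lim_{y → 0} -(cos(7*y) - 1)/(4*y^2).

Direct substitution gives 0/0.
Apply L'Hôpital: lim (-7*sin(7*y))/(-8*y), still 0/0.
After 2 applications of L'Hôpital's rule the quotient is (-49*cos(7*y))/(-8); substituting y = 0 gives 49/8.

49/8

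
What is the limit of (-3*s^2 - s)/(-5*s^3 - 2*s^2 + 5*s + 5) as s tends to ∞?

0

The denominator has degree 3 and the numerator degree 2. Dividing numerator and denominator by s^3 sends every term to 0 except the leading denominator term, so the limit is 0.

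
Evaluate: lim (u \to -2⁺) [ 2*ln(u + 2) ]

-∞

As u → -2⁺, u + 2 → 0⁺ and ln(u + 2) → −∞.
Multiplying by 2 gives -∞.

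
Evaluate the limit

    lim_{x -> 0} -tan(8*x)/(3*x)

-8/3

Substitution gives 0/0.
Since tan(u)/u → 1 as u → 0, tan(8x)/(8x) → 1 and the limit is 8/(-3) = -8/3.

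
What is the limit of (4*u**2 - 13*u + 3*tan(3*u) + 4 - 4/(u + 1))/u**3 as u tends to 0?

31

Substitution gives 0/0 (the numerator vanishes to order 3).
Expand each term to order u^3: the coefficient of u^3 in -4·1/(1 + u) is 4 and in 3·tan(3u) is 27.
Lower-order terms cancel with the polynomial part, so the numerator is (31)·u^3 + o(u^3), and the limit is (31)/(1) = 31.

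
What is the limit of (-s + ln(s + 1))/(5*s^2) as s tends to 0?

Direct substitution gives 0/0.
Apply L'Hôpital: lim (-1 + 1/(s + 1))/(10*s), still 0/0.
After 2 applications of L'Hôpital's rule the quotient is (-1/(s + 1)^2)/(10); substituting s = 0 gives -1/10.

-1/10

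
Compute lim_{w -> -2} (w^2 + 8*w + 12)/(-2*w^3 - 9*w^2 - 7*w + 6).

At w = -2 both the top and bottom vanish — a removable singularity. Factoring out (w + 2) from each leaves (w + 6)/(-2*w^2 - 5*w + 3), which at w = -2 equals 4/5.

4/5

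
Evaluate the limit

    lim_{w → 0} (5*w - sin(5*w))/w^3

Direct substitution gives 0/0.
Apply L'Hôpital: lim (5 - 5*cos(5*w))/(3*w^2), still 0/0.
Apply L'Hôpital: lim (25*sin(5*w))/(6*w), still 0/0.
After 3 applications of L'Hôpital's rule the quotient is (125*cos(5*w))/(6); substituting w = 0 gives 125/6.

125/6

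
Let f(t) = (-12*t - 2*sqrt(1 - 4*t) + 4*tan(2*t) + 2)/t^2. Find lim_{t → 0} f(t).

4

Substitution gives 0/0 (the numerator vanishes to order 2).
Expand each term to order t^2: the coefficient of t^2 in -2·√(1 - 4t) is 4 and in 4·tan(2t) is 0.
Lower-order terms cancel with the polynomial part, so the numerator is (4)·t^2 + o(t^2), and the limit is (4)/(1) = 4.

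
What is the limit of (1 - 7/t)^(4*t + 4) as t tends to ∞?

Let L be the limit and take ln: ln L = lim (4t + 4)·ln(1 - 7/t) = lim (4t + 4)·(-7/t + O(1/t²)) = -28.
Hence L = e^(-28).

e^(-28)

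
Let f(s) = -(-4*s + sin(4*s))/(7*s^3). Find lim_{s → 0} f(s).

32/21

Direct substitution gives 0/0.
Apply L'Hôpital: lim (4*cos(4*s) - 4)/(-21*s^2), still 0/0.
Apply L'Hôpital: lim (-16*sin(4*s))/(-42*s), still 0/0.
After 3 applications of L'Hôpital's rule the quotient is (-64*cos(4*s))/(-42); substituting s = 0 gives 32/21.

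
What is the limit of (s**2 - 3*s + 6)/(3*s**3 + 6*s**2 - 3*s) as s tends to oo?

0

The denominator has degree 3 and the numerator degree 2. Dividing numerator and denominator by s^3 sends every term to 0 except the leading denominator term, so the limit is 0.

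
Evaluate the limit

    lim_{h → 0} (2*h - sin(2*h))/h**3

Direct substitution gives 0/0.
Apply L'Hôpital: lim (2 - 2*cos(2*h))/(3*h^2), still 0/0.
Apply L'Hôpital: lim (4*sin(2*h))/(6*h), still 0/0.
After 3 applications of L'Hôpital's rule the quotient is (8*cos(2*h))/(6); substituting h = 0 gives 4/3.

4/3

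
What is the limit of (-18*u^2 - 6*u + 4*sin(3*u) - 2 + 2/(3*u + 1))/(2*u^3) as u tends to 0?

-36

Substitution gives 0/0 (the numerator vanishes to order 3).
Expand each term to order u^3: the coefficient of u^3 in 2·1/(1 + 3u) is -54 and in 4·sin(3u) is -18.
Lower-order terms cancel with the polynomial part, so the numerator is (-72)·u^3 + o(u^3), and the limit is (-72)/(2) = -36.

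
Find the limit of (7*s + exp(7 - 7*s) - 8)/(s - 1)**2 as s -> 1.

Direct substitution gives 0/0.
Apply L'Hôpital: lim (7 - 7*e^(7 - 7*s))/(2*s - 2), still 0/0.
After 2 applications of L'Hôpital's rule the quotient is (49*e^(7 - 7*s))/(2); substituting s = 1 gives 49/2.

49/2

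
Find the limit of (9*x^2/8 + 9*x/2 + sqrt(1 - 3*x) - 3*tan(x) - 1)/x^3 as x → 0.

-43/16

Substitution gives 0/0; apply L'Hôpital's rule 3 times.
After differentiating numerator and denominator 3 times the quotient is (12/cos(x)^2 - 18/cos(x)^4 - 81/(8*(1 - 3*x)^(5/2)))/(6); at x = 0 this is -43/16.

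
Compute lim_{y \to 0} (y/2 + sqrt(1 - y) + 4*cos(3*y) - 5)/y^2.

Substitution gives 0/0 (the numerator vanishes to order 2).
Expand each term to order y^2: the coefficient of y^2 in √(1 - y) is -1/8 and in 4·cos(3y) is -18.
Lower-order terms cancel with the polynomial part, so the numerator is (-145/8)·y^2 + o(y^2), and the limit is (-145/8)/(1) = -145/8.

-145/8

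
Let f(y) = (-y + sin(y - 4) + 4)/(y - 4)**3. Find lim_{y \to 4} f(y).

-1/6

Direct substitution gives 0/0.
Apply L'Hôpital: lim (cos(y - 4) - 1)/(3*(y - 4)^2), still 0/0.
Apply L'Hôpital: lim (-sin(y - 4))/(6*y - 24), still 0/0.
After 3 applications of L'Hôpital's rule the quotient is (-cos(y - 4))/(6); substituting y = 4 gives -1/6.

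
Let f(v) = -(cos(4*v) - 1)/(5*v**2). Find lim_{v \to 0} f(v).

8/5

Direct substitution gives 0/0.
Apply L'Hôpital: lim (-4*sin(4*v))/(-10*v), still 0/0.
After 2 applications of L'Hôpital's rule the quotient is (-16*cos(4*v))/(-10); substituting v = 0 gives 8/5.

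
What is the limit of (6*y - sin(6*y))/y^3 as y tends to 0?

36

Direct substitution gives 0/0.
Apply L'Hôpital: lim (6 - 6*cos(6*y))/(3*y^2), still 0/0.
Apply L'Hôpital: lim (36*sin(6*y))/(6*y), still 0/0.
After 3 applications of L'Hôpital's rule the quotient is (216*cos(6*y))/(6); substituting y = 0 gives 36.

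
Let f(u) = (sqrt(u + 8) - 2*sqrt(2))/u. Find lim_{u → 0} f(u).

Substitution gives 0/0. Multiply numerator and denominator by the conjugate √(8 + u) + √8.
The numerator becomes (8 + u) − 8 = u, so the expression simplifies to 1/(√(8 + u) + √8).
Letting u → 0 gives 1/(2√8) = √(2)/8.

√(2)/8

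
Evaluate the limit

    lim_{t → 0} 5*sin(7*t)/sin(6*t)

35/6

Substitution gives 0/0.
Divide numerator and denominator by t: sin(7t)/t → 7 and sin(6t)/t → 6, so the limit is 5·7/6 = 35/6.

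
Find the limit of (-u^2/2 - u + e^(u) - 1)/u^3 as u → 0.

Direct substitution gives 0/0.
Apply L'Hôpital: lim (-u + e^(u) - 1)/(3*u^2), still 0/0.
Apply L'Hôpital: lim (e^(u) - 1)/(6*u), still 0/0.
After 3 applications of L'Hôpital's rule the quotient is (e^(u))/(6); substituting u = 0 gives 1/6.

1/6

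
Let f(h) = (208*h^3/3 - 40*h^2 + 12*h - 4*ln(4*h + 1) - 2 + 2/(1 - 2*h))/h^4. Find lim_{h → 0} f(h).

288

Substitution gives 0/0; apply L'Hôpital's rule 4 times.
After differentiating numerator and denominator 4 times the quotient is (6144/(4*h + 1)^4 - 768/(2*h - 1)^5)/(24); at h = 0 this is 288.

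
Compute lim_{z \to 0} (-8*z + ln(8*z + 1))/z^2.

-32

Direct substitution gives 0/0.
Apply L'Hôpital: lim (-8 + 8/(8*z + 1))/(2*z), still 0/0.
After 2 applications of L'Hôpital's rule the quotient is (-64/(8*z + 1)^2)/(2); substituting z = 0 gives -32.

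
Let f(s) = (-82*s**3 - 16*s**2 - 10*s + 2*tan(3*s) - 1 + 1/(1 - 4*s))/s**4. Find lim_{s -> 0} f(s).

Substitution gives 0/0; apply L'Hôpital's rule 4 times.
After differentiating numerator and denominator 4 times the quotient is (3888*tan(3*s)^3/cos(3*s)^2 + 2592*tan(3*s)/cos(3*s)^2 - 6144/(4*s - 1)^5)/(24); at s = 0 this is 256.

256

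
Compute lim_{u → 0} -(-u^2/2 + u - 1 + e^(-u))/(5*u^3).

Direct substitution gives 0/0.
Apply L'Hôpital: lim (-u + 1 - e^(-u))/(-15*u^2), still 0/0.
Apply L'Hôpital: lim (-1 + e^(-u))/(-30*u), still 0/0.
After 3 applications of L'Hôpital's rule the quotient is (-e^(-u))/(-30); substituting u = 0 gives 1/30.

1/30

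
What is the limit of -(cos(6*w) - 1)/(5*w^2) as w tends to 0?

18/5

Direct substitution gives 0/0.
Apply L'Hôpital: lim (-6*sin(6*w))/(-10*w), still 0/0.
After 2 applications of L'Hôpital's rule the quotient is (-36*cos(6*w))/(-10); substituting w = 0 gives 18/5.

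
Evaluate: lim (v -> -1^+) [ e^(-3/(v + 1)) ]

As v → -1⁺, -3/(v + 1) → −∞, so e^(-3/(v + 1)) → 0.

0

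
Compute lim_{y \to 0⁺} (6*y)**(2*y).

1

Base → 0⁺ and exponent → 0⁺: a 0^0 form.
Take logs: 2y·ln(6y). This is 0·(−∞); rewriting as ln(6y)/(1/(2y)) and applying L'Hôpital gives 0.
Hence the limit is e^0 = 1.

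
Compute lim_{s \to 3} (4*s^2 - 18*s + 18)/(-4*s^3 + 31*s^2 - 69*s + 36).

2/3

At s = 3 both the top and bottom vanish — a removable singularity. Factoring out (s - 3) from each leaves (4*s - 6)/(-4*s^2 + 19*s - 12), which at s = 3 equals 2/3.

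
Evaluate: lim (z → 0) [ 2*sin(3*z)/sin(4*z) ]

3/2

Substitution gives 0/0.
Divide numerator and denominator by z: sin(3z)/z → 3 and sin(4z)/z → 4, so the limit is 2·3/4 = 3/2.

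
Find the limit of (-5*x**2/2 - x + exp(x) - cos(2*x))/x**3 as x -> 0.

Substitution gives 0/0 (the numerator vanishes to order 3).
Expand each term to order x^3: the coefficient of x^3 in e^(x) is 1/6 and in −cos(2x) is 0.
Lower-order terms cancel with the polynomial part, so the numerator is (1/6)·x^3 + o(x^3), and the limit is (1/6)/(1) = 1/6.

1/6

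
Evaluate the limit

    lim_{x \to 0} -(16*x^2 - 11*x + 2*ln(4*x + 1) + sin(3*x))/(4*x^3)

-229/24

Substitution gives 0/0; apply L'Hôpital's rule 3 times.
After differentiating numerator and denominator 3 times the quotient is (-27*cos(3*x) + 256/(4*x + 1)^3)/(-24); at x = 0 this is -229/24.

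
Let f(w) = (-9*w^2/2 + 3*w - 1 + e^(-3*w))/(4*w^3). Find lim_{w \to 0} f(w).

Direct substitution gives 0/0.
Apply L'Hôpital: lim (-9*w + 3 - 3*e^(-3*w))/(12*w^2), still 0/0.
Apply L'Hôpital: lim (-9 + 9*e^(-3*w))/(24*w), still 0/0.
After 3 applications of L'Hôpital's rule the quotient is (-27*e^(-3*w))/(24); substituting w = 0 gives -9/8.

-9/8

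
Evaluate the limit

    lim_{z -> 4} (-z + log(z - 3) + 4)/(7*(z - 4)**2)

Direct substitution gives 0/0.
Apply L'Hôpital: lim (-1 + 1/(z - 3))/(14*z - 56), still 0/0.
After 2 applications of L'Hôpital's rule the quotient is (-1/(z - 3)^2)/(14); substituting z = 4 gives -1/14.

-1/14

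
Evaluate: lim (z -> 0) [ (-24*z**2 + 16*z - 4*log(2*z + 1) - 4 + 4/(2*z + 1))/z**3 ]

-128/3

Substitution gives 0/0; apply L'Hôpital's rule 3 times.
After differentiating numerator and denominator 3 times the quotient is (128*(-z - 2)/(2*z + 1)^4)/(6); at z = 0 this is -128/3.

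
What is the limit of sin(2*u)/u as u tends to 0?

Substitution gives 0/0.
Write it as (2)·sin(2u)/(2u); since sin(θ)/θ → 1, the limit is 2.

2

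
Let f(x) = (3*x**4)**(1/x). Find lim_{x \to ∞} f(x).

Base → ∞ and exponent → 0: an ∞^0 form.
Take logs: (1/x)·ln(3·x^4) = (ln 3 + 4·ln x)/x → 0.
So the limit is e^0 = 1.

1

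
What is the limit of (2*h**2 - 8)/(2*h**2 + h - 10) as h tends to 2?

8/9

At h = 2 both the top and bottom vanish — a removable singularity. Factoring out (h - 2) from each leaves (2*h + 4)/(2*h + 5), which at h = 2 equals 8/9.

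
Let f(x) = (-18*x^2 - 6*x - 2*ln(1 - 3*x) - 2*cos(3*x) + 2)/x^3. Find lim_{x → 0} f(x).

Substitution gives 0/0; apply L'Hôpital's rule 3 times.
After differentiating numerator and denominator 3 times the quotient is (-54*sin(3*x) - 108/(3*x - 1)^3)/(6); at x = 0 this is 18.

18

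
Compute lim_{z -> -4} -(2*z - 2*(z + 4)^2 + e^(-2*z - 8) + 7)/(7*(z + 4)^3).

Direct substitution gives 0/0.
Apply L'Hôpital: lim (-4*z - 2*e^(-2*z - 8) - 14)/(-21*(z + 4)^2), still 0/0.
Apply L'Hôpital: lim (4*e^(-2*z - 8) - 4)/(-42*z - 168), still 0/0.
After 3 applications of L'Hôpital's rule the quotient is (-8*e^(-2*z - 8))/(-42); substituting z = -4 gives 4/21.

4/21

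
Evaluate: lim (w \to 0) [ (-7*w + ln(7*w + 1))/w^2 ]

-49/2

Direct substitution gives 0/0.
Apply L'Hôpital: lim (-7 + 7/(7*w + 1))/(2*w), still 0/0.
After 2 applications of L'Hôpital's rule the quotient is (-49/(7*w + 1)^2)/(2); substituting w = 0 gives -49/2.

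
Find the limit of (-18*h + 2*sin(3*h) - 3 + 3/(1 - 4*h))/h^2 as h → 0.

48

Substitution gives 0/0 (the numerator vanishes to order 2).
Expand each term to order h^2: the coefficient of h^2 in 3·1/(1 - 4h) is 48 and in 2·sin(3h) is 0.
Lower-order terms cancel with the polynomial part, so the numerator is (48)·h^2 + o(h^2), and the limit is (48)/(1) = 48.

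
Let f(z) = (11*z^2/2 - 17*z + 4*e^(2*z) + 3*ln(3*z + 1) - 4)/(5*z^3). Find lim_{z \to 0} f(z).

97/15

Substitution gives 0/0 (the numerator vanishes to order 3).
Expand each term to order z^3: the coefficient of z^3 in 3·ln(1 + 3z) is 27 and in 4·e^(2z) is 16/3.
Lower-order terms cancel with the polynomial part, so the numerator is (97/3)·z^3 + o(z^3), and the limit is (97/3)/(5) = 97/15.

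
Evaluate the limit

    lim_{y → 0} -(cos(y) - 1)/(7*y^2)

1/14

Direct substitution gives 0/0.
Apply L'Hôpital: lim (-sin(y))/(-14*y), still 0/0.
After 2 applications of L'Hôpital's rule the quotient is (-cos(y))/(-14); substituting y = 0 gives 1/14.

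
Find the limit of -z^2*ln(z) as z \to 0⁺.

0

This is a 0·(−∞) form. Rewrite as -1·ln(z) / z^(−2) and apply L'Hôpital:
the derivative quotient is -1·(1/z) / (−2·z^(−3)) = (1/2)·z^2 → 0.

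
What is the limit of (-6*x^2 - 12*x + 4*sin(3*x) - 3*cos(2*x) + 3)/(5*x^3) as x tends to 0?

Substitution gives 0/0; apply L'Hôpital's rule 3 times.
After differentiating numerator and denominator 3 times the quotient is (-24*sin(2*x) - 108*cos(3*x))/(30); at x = 0 this is -18/5.

-18/5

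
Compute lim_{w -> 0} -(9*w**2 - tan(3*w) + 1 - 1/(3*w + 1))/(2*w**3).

Substitution gives 0/0; apply L'Hôpital's rule 3 times.
After differentiating numerator and denominator 3 times the quotient is (54*(4*(3*w + 1)^4*(cos(6*w) - 2)/(cos(6*w) + 1)^2 + 3)/(3*w + 1)^4)/(-12); at w = 0 this is -9.

-9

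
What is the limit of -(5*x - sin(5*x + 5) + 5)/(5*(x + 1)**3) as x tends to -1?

Direct substitution gives 0/0.
Apply L'Hôpital: lim (5 - 5*cos(5*x + 5))/(-15*(x + 1)^2), still 0/0.
Apply L'Hôpital: lim (25*sin(5*x + 5))/(-30*x - 30), still 0/0.
After 3 applications of L'Hôpital's rule the quotient is (125*cos(5*x + 5))/(-30); substituting x = -1 gives -25/6.

-25/6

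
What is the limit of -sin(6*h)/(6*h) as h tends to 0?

Substitution gives 0/0.
Write it as (6/(-6))·sin(6h)/(6h); since sin(u)/u → 1, the limit is -1.

-1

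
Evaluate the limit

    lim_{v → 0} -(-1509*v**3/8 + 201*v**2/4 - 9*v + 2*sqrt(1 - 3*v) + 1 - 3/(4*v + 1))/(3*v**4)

16519/64

Substitution gives 0/0; apply L'Hôpital's rule 4 times.
After differentiating numerator and denominator 4 times the quotient is (-18432/(4*v + 1)^5 - 1215/(8*(1 - 3*v)^(7/2)))/(-72); at v = 0 this is 16519/64.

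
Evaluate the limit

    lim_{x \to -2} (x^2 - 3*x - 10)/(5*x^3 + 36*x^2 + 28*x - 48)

1/8

At x = -2 both the top and bottom vanish — a removable singularity. Factoring out (x + 2) from each leaves (x - 5)/(5*x^2 + 26*x - 24), which at x = -2 equals 1/8.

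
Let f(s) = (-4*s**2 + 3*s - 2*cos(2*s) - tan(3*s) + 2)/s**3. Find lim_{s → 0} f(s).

Substitution gives 0/0 (the numerator vanishes to order 3).
Expand each term to order s^3: the coefficient of s^3 in -2·cos(2s) is 0 and in −tan(3s) is -9.
Lower-order terms cancel with the polynomial part, so the numerator is (-9)·s^3 + o(s^3), and the limit is (-9)/(1) = -9.

-9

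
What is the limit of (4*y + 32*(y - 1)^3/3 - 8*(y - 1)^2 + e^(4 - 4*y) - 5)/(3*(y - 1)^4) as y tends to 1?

Direct substitution gives 0/0.
Apply L'Hôpital: lim (-16*y + 32*(y - 1)^2 - 4*e^(4 - 4*y) + 20)/(12*(y - 1)^3), still 0/0.
Apply L'Hôpital: lim (64*y + 16*e^(4 - 4*y) - 80)/(36*(y - 1)^2), still 0/0.
Apply L'Hôpital: lim (64 - 64*e^(4 - 4*y))/(72*y - 72), still 0/0.
After 4 applications of L'Hôpital's rule the quotient is (256*e^(4 - 4*y))/(72); substituting y = 1 gives 32/9.

32/9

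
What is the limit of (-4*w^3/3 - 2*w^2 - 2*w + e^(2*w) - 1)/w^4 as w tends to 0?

2/3

Direct substitution gives 0/0.
Apply L'Hôpital: lim (-4*w^2 - 4*w + 2*e^(2*w) - 2)/(4*w^3), still 0/0.
Apply L'Hôpital: lim (-8*w + 4*e^(2*w) - 4)/(12*w^2), still 0/0.
Apply L'Hôpital: lim (8*e^(2*w) - 8)/(24*w), still 0/0.
After 4 applications of L'Hôpital's rule the quotient is (16*e^(2*w))/(24); substituting w = 0 gives 2/3.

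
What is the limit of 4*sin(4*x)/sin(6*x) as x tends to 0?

8/3

Substitution gives 0/0.
Divide numerator and denominator by x: sin(4x)/x → 4 and sin(6x)/x → 6, so the limit is 4·4/6 = 8/3.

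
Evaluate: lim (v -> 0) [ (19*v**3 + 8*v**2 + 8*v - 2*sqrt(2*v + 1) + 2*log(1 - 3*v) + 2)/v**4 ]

-157/4

Substitution gives 0/0; apply L'Hôpital's rule 4 times.
After differentiating numerator and denominator 4 times the quotient is (-972/(3*v - 1)^4 + 30/(2*v + 1)^(7/2))/(24); at v = 0 this is -157/4.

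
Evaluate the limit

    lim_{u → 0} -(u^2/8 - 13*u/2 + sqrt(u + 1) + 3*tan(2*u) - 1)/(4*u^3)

Substitution gives 0/0; apply L'Hôpital's rule 3 times.
After differentiating numerator and denominator 3 times the quotient is (144*tan(2*u)^2/cos(2*u)^2 + 48/cos(2*u)^2 + 3/(8*(u + 1)^(5/2)))/(-24); at u = 0 this is -129/64.

-129/64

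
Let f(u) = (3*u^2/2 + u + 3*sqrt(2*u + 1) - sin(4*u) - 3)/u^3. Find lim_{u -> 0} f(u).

73/6

Substitution gives 0/0 (the numerator vanishes to order 3).
Expand each term to order u^3: the coefficient of u^3 in −sin(4u) is 32/3 and in 3·√(1 + 2u) is 3/2.
Lower-order terms cancel with the polynomial part, so the numerator is (73/6)·u^3 + o(u^3), and the limit is (73/6)/(1) = 73/6.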